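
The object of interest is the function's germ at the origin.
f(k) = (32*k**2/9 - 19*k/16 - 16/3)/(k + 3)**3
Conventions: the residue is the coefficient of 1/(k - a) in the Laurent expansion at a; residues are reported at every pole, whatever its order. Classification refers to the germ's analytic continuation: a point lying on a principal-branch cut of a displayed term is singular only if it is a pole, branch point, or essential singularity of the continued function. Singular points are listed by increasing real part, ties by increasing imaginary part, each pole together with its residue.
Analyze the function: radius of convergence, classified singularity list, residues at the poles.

Denominator factor (k + 3)^3: pole of order 3 at -3, modulus 3.
The radius of convergence is the smallest modulus among the singular points: 3.
At the order-3 pole -3 set g(k) = (k - (-3))^3*f(k) = 32*k**2/9 - 19*k/16 - 16/3.
Order-3 pole: residue = g''(a)/2; g''(-3) = 64/9, so the residue is 32/9.

Radius of convergence at 0: 3.
At -3: a pole of order 3; residue 32/9.


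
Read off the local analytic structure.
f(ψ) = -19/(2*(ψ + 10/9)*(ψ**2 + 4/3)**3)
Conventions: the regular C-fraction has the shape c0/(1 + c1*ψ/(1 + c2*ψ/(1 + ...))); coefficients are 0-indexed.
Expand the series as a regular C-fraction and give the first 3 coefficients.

The regular C-fraction coefficients are [-4617/1280, 9/10, -5/2].

Taylor coefficients (expand at 0): a_0 = -4617/1280, a_1 = 41553/12800, a_2 = 41553/8000.
c0 = a_0 = -4617/1280. Peel one level at a time: if S = 1 + c*ψ/S' with S'(0) = 1, then c is the ψ-coefficient of S and S' = c*ψ/(S - 1).
S_1 = c0/f = 1 + (9/10)*ψ + (9/4)*ψ^2 + ...; c1 = 9/10.
S_2 = c1*ψ/(S_1 - 1) = 1 + (-5/2)*ψ + ...; c2 = -5/2.


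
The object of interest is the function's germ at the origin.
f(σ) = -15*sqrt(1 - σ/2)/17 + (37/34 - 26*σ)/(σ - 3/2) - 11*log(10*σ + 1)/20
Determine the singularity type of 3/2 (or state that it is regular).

The point is a pole of order 1.

The denominator factor σ - 3/2 vanishes at 3/2 and appears to the power 1; the numerator there equals -1289/34, nonzero, and no other factor vanishes.
The branch terms are analytic at this point.
Hence a pole whose order is the multiplicity, 1.


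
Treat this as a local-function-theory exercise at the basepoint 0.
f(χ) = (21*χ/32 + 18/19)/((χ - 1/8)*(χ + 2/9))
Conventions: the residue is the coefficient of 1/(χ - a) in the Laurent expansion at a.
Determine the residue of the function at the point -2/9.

The residue is -2193/950.

At the order-1 pole -2/9 set g(χ) = (χ - (-2/9))*f(χ) = (21*χ/32 + 18/19)/(χ - 1/8).
Simple pole: residue = g(a) at a = -2/9, which is -2193/950.


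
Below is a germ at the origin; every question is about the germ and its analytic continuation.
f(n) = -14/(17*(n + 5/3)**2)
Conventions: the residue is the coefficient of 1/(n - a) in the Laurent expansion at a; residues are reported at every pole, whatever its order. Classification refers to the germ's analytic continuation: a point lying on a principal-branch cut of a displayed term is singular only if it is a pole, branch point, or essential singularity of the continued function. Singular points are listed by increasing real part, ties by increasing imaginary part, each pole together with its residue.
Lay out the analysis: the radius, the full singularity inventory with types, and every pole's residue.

Denominator factor (n + 5/3)^2: pole of order 2 at -5/3, modulus 5/3.
The radius of convergence is the smallest modulus among the singular points: 5/3.
At the order-2 pole -5/3 set g(n) = (n - (-5/3))^2*f(n) = -14/17.
Order-2 pole: residue = g'(a); g'(-5/3) = 0, so the residue is 0.

Radius of convergence at 0: 5/3.
At -5/3: a pole of order 2; residue 0.


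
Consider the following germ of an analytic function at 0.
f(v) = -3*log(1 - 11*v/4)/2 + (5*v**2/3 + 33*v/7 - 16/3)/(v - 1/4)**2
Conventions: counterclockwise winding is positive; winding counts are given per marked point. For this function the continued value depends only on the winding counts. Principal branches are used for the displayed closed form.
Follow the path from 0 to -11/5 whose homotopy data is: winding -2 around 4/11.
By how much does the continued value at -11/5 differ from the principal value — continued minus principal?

The rational part is single-valued and drops out of the difference; each branch term changes only by its own monodromy.
(-3/2)*log(1 - v/(4/11)): each positive loop around 4/11 adds 2*pi*i to the log, so winding -2 contributes (-3/2)*(-2)*2*pi*i = (6)*pi*i.
Summing the contributions at v = -11/5 gives (6)*pi*i.

Continued minus principal equals (6)*pi*i.


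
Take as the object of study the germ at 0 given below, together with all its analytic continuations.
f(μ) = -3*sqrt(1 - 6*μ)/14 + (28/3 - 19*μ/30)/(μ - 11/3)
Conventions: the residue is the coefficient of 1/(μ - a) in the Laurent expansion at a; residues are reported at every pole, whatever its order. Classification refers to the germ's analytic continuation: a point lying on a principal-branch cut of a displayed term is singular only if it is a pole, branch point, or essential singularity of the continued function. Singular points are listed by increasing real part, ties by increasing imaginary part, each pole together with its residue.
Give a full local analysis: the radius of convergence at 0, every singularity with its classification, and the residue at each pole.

Radius of convergence at 0: 1/6.
At 1/6: an algebraic (square-root) branch point.
At 11/3: a pole of order 1; residue 631/90.

Denominator factor (μ - 11/3): pole of order 1 at 11/3, modulus 11/3.
Branch term (-3/14)*sqrt(1 - μ/(1/6)): its argument vanishes at μ = 1/6, a square-root branch point, modulus 1/6.
The radius of convergence is the smallest modulus among the singular points: 1/6.
The branch term is analytic at 11/3 and contributes nothing to the residue; only the rational part matters.
At the order-1 pole 11/3 set g(μ) = (μ - (11/3))*(rational part) = 28/3 - 19*μ/30.
Simple pole: residue = g(a) at a = 11/3, which is 631/90.
List the singular points by increasing real part (a conjugate pair: the negative imaginary part first).


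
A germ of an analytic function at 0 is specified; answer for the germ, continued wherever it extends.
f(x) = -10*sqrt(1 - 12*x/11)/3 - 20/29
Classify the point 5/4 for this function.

There is no denominator, hence no pole anywhere.
Branch term sqrt(1 - x/(11/12)): argument at 5/4 is -4/11, nonzero, so 5/4 is not its branch point (a point on a principal cut is still regular for the continued germ).
So the germ continues analytically to 5/4.

The point is a regular point.


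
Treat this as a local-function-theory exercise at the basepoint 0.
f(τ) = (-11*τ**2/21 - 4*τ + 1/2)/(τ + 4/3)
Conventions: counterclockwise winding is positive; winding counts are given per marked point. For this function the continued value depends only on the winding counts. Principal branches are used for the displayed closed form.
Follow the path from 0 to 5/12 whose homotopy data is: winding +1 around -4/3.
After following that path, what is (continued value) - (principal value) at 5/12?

Continued minus principal equals 0.

The function is rational, hence single-valued: continuing it around any pole returns the same value, so the difference is 0.


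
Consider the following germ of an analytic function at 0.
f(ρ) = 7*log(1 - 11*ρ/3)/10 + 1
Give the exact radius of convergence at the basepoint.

The radius of convergence is 3/11.

Branch term (7/10)*log(1 - ρ/(3/11)): its argument vanishes at ρ = 3/11, a logarithmic branch point, modulus 3/11.
The radius of convergence is the smallest modulus among the singular points: 3/11.


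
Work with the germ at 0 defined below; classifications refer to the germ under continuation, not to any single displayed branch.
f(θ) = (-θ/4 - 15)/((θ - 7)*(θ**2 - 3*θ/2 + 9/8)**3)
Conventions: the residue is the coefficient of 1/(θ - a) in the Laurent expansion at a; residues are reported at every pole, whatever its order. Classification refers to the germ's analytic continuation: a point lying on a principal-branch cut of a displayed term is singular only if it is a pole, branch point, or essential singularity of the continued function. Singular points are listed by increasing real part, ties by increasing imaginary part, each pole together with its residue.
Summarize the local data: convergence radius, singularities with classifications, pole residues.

Radius of convergence at 0: (3/4)*sqrt(2).
At (3/4) - (3/4)*i: a pole of order 3; residue (4288/31855013) + (1660457264/860085351)*i.
At (3/4) + (3/4)*i: a pole of order 3; residue (4288/31855013) - (1660457264/860085351)*i.
At 7: a pole of order 1; residue -8576/31855013.


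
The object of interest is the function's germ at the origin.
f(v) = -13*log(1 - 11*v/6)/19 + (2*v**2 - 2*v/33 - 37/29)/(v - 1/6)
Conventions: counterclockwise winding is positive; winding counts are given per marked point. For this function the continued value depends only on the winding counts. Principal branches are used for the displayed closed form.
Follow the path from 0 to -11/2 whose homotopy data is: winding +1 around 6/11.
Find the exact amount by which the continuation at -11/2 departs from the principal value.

The rational part is single-valued and drops out of the difference; each branch term changes only by its own monodromy.
(-13/19)*log(1 - v/(6/11)): each positive loop around 6/11 adds 2*pi*i to the log, so winding +1 contributes (-13/19)*(1)*2*pi*i = -(26/19)*pi*i.
Summing the contributions at v = -11/2 gives -(26/19)*pi*i.

Continued minus principal equals -(26/19)*pi*i.


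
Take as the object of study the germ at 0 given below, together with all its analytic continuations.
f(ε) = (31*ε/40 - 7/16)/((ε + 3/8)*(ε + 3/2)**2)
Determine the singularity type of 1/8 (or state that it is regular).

The point is a regular point.

Denominator factors: ε + 3/2 = 13/8 at ε = 1/8; ε + 3/8 = 1/2 at ε = 1/8 — none vanishes.
So the germ continues analytically to 1/8.


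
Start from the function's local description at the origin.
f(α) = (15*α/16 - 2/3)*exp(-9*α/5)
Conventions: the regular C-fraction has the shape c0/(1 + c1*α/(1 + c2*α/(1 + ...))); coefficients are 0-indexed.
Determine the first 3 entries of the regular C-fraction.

The regular C-fraction coefficients are [-2/3, 513/160, -5811/3040].

Taylor coefficients (expand at 0): a_0 = -2/3, a_1 = 171/80, a_2 = -1107/400.
c0 = a_0 = -2/3. Peel one level at a time: if S = 1 + c*α/S' with S'(0) = 1, then c is the α-coefficient of S and S' = c*α/(S - 1).
S_1 = c0/f = 1 + (513/160)*α + (156897/25600)*α^2 + ...; c1 = 513/160.
S_2 = c1*α/(S_1 - 1) = 1 + (-5811/3040)*α + ...; c2 = -5811/3040.


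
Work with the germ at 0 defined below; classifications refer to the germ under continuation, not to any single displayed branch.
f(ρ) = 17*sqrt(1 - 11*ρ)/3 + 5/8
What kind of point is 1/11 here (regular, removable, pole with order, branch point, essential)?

The point is an algebraic (square-root) branch point.

The term (17/3)*sqrt(1 - ρ/(1/11)) has argument 1 - 1/11/(1/11) = 0 at 1/11: a square-root (algebraic, two-sheeted) branch point; the remaining terms are analytic or single-valued there.


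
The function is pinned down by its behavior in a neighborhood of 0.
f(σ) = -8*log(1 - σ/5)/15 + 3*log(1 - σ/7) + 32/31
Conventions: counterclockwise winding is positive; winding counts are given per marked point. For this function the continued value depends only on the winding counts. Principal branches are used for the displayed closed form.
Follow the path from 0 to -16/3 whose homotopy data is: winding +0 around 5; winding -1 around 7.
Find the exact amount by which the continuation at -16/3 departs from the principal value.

The rational part is single-valued and drops out of the difference; each branch term changes only by its own monodromy.
(3)*log(1 - σ/(7)): each positive loop around 7 adds 2*pi*i to the log, so winding -1 contributes (3)*(-1)*2*pi*i = -(6)*pi*i.
(-8/15)*log(1 - σ/(5)): winding 0 around 5, so this term returns to its principal value, contribution 0.
Summing the contributions at σ = -16/3 gives -(6)*pi*i.

Continued minus principal equals -(6)*pi*i.


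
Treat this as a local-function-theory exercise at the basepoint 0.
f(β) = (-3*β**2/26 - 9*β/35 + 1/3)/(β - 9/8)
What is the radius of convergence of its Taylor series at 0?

The radius of convergence is 9/8.

Denominator factor (β - 9/8): pole of order 1 at 9/8, modulus 9/8.
The radius of convergence is the smallest modulus among the singular points: 9/8.


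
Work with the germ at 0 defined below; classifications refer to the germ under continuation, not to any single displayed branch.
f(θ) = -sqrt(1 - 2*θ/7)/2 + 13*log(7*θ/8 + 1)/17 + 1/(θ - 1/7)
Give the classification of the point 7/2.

The term (-1/2)*sqrt(1 - θ/(7/2)) has argument 1 - 7/2/(7/2) = 0 at 7/2: a square-root (algebraic, two-sheeted) branch point; the remaining terms are analytic or single-valued there.

The point is an algebraic (square-root) branch point.


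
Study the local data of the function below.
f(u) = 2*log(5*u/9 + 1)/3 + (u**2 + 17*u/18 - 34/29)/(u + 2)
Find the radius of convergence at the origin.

The radius of convergence is 9/5.

Denominator factor (u + 2): pole of order 1 at -2, modulus 2.
Branch term (2/3)*log(1 - u/(-9/5)): its argument vanishes at u = -9/5, a logarithmic branch point, modulus 9/5.
The radius of convergence is the smallest modulus among the singular points: 9/5.


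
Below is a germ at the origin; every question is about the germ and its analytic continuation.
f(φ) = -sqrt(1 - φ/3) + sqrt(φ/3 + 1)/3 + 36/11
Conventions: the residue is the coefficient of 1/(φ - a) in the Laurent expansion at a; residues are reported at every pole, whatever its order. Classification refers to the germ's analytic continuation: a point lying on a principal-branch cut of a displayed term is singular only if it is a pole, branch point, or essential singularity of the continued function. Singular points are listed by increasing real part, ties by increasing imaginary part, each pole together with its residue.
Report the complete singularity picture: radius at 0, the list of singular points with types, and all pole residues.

Branch term (1/3)*sqrt(1 - φ/(-3)): its argument vanishes at φ = -3, a square-root branch point, modulus 3.
Branch term (-1)*sqrt(1 - φ/(3)): its argument vanishes at φ = 3, a square-root branch point, modulus 3.
The radius of convergence is the smallest modulus among the singular points: 3.
List the singular points by increasing real part (a conjugate pair: the negative imaginary part first).

Radius of convergence at 0: 3.
At -3: an algebraic (square-root) branch point.
At 3: an algebraic (square-root) branch point.


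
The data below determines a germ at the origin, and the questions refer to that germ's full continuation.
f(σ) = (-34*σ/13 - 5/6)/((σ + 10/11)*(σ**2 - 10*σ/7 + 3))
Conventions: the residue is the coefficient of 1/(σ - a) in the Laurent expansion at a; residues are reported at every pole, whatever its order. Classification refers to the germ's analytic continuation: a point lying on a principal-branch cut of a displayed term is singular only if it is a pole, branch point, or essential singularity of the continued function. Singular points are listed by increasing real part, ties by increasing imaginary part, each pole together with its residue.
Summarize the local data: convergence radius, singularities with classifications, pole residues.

Radius of convergence at 0: 10/11.
At -10/11: a pole of order 1; residue 102025/338598.
At (5/7) - ((1/7)*sqrt(122))*i: a pole of order 1; residue (-102025/677196) - ((5039573/82617912)*sqrt(122))*i.
At (5/7) + ((1/7)*sqrt(122))*i: a pole of order 1; residue (-102025/677196) + ((5039573/82617912)*sqrt(122))*i.


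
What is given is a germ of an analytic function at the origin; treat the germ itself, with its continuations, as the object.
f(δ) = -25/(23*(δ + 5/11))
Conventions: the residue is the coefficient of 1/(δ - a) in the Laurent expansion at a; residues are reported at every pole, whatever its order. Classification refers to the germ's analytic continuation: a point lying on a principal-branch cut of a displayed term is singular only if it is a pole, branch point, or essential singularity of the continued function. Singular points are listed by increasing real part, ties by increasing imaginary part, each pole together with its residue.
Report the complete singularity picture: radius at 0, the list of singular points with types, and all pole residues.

Denominator factor (δ + 5/11): pole of order 1 at -5/11, modulus 5/11.
The radius of convergence is the smallest modulus among the singular points: 5/11.
At the order-1 pole -5/11 set g(δ) = (δ - (-5/11))*f(δ) = -25/23.
Simple pole: residue = g(a) at a = -5/11, which is -25/23.

Radius of convergence at 0: 5/11.
At -5/11: a pole of order 1; residue -25/23.


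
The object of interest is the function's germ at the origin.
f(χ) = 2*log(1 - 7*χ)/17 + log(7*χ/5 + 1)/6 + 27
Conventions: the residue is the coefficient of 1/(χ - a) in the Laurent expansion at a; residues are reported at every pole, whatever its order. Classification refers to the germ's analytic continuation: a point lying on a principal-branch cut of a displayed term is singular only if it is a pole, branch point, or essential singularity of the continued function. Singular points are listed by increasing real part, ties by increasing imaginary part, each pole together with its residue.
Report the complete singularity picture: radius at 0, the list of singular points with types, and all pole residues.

Branch term (1/6)*log(1 - χ/(-5/7)): its argument vanishes at χ = -5/7, a logarithmic branch point, modulus 5/7.
Branch term (2/17)*log(1 - χ/(1/7)): its argument vanishes at χ = 1/7, a logarithmic branch point, modulus 1/7.
The radius of convergence is the smallest modulus among the singular points: 1/7.
List the singular points by increasing real part (a conjugate pair: the negative imaginary part first).

Radius of convergence at 0: 1/7.
At -5/7: a logarithmic branch point.
At 1/7: a logarithmic branch point.


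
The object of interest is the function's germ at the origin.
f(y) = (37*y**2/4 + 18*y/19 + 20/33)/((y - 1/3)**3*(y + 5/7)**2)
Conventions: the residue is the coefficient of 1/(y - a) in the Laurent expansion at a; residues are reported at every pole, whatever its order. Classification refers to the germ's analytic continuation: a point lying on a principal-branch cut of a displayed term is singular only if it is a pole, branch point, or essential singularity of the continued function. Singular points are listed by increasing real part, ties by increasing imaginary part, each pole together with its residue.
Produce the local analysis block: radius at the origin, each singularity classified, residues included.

Radius of convergence at 0: 1/3.
At -5/7: a pole of order 2; residue -178066539/195838016.
At 1/3: a pole of order 3; residue 178066539/195838016.

Denominator factor (y - 1/3)^3: pole of order 3 at 1/3, modulus 1/3.
Denominator factor (y + 5/7)^2: pole of order 2 at -5/7, modulus 5/7.
The radius of convergence is the smallest modulus among the singular points: 1/3.
At the order-2 pole -5/7 set g(y) = (y - (-5/7))^2*f(y) = (37*y**2/4 + 18*y/19 + 20/33)/(y - 1/3)**3.
Order-2 pole: residue = g'(a); g'(-5/7) = -178066539/195838016, so the residue is -178066539/195838016.
At the order-3 pole 1/3 set g(y) = (y - (1/3))^3*f(y) = (37*y**2/4 + 18*y/19 + 20/33)/(y + 5/7)**2.
Order-3 pole: residue = g''(a)/2; g''(1/3) = 178066539/97919008, so the residue is 178066539/195838016.
List the singular points by increasing real part (a conjugate pair: the negative imaginary part first).


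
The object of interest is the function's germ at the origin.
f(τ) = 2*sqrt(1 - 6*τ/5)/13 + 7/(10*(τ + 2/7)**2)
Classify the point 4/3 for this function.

Denominator factors: τ + 2/7 = 34/21 at τ = 4/3 — none vanishes.
Branch term sqrt(1 - τ/(5/6)): argument at 4/3 is -3/5, nonzero, so 4/3 is not its branch point (a point on a principal cut is still regular for the continued germ).
So the germ continues analytically to 4/3.

The point is a regular point.


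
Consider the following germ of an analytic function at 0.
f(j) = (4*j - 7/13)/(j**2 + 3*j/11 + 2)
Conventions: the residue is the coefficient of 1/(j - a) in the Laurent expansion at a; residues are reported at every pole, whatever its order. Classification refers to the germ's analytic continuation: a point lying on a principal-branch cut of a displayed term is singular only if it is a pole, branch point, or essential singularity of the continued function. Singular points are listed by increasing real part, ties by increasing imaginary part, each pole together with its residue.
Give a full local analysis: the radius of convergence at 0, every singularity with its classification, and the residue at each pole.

Radius of convergence at 0: sqrt(2).
At (-3/22) - ((1/22)*sqrt(959))*i: a pole of order 1; residue (2) - ((155/12467)*sqrt(959))*i.
At (-3/22) + ((1/22)*sqrt(959))*i: a pole of order 1; residue (2) + ((155/12467)*sqrt(959))*i.

Denominator factor (j**2 + 3*j/11 + 2): discriminant -959/121, complex-conjugate roots (-3/22) + ((1/22)*sqrt(959))*i and (-3/22) - ((1/22)*sqrt(959))*i; poles of order 1, moduli sqrt(2) and sqrt(2).
The radius of convergence is the smallest modulus among the singular points: sqrt(2).
The factor j**2 + 3*j/11 + 2 splits as (j - a)(j - a') with a = (-3/22) - ((1/22)*sqrt(959))*i, a' = (-3/22) + ((1/22)*sqrt(959))*i. At the order-1 pole a set g(j) = (j - a)*f(j) = [4*j - 7/13] / (j - a').
Simple pole: residue = g(a) at a = (-3/22) - ((1/22)*sqrt(959))*i, which is (2) - ((155/12467)*sqrt(959))*i.
The factor j**2 + 3*j/11 + 2 splits as (j - a)(j - a') with a = (-3/22) + ((1/22)*sqrt(959))*i, a' = (-3/22) - ((1/22)*sqrt(959))*i. At the order-1 pole a set g(j) = (j - a)*f(j) = [4*j - 7/13] / (j - a').
Simple pole: residue = g(a) at a = (-3/22) + ((1/22)*sqrt(959))*i, which is (2) + ((155/12467)*sqrt(959))*i.
List the singular points by increasing real part (a conjugate pair: the negative imaginary part first).


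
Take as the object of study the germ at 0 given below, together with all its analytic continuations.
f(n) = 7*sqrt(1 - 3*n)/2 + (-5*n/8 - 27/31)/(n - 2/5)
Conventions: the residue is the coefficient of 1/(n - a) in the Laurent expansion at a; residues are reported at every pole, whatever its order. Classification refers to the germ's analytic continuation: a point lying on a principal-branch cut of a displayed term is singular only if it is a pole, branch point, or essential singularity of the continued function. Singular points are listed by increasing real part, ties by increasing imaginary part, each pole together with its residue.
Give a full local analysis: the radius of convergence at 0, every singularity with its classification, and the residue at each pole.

Denominator factor (n - 2/5): pole of order 1 at 2/5, modulus 2/5.
Branch term (7/2)*sqrt(1 - n/(1/3)): its argument vanishes at n = 1/3, a square-root branch point, modulus 1/3.
The radius of convergence is the smallest modulus among the singular points: 1/3.
The branch term is analytic at 2/5 and contributes nothing to the residue; only the rational part matters.
At the order-1 pole 2/5 set g(n) = (n - (2/5))*(rational part) = -5*n/8 - 27/31.
Simple pole: residue = g(a) at a = 2/5, which is -139/124.
List the singular points by increasing real part (a conjugate pair: the negative imaginary part first).

Radius of convergence at 0: 1/3.
At 1/3: an algebraic (square-root) branch point.
At 2/5: a pole of order 1; residue -139/124.


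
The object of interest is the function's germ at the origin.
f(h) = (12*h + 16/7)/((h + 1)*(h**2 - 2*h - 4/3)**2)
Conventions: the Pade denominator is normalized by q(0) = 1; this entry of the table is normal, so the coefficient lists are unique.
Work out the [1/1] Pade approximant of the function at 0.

Taylor coefficients needed (expand at 0): a_0 = 9/7, a_1 = 45/28, a_2 = -45/4.
Write the denominator as Q(h) = 1 + q1*h. Requiring Q*f - P = O(h^3) with deg P <= 1 kills the coefficients of h^2..h^2 in Q*f:
  h^2: a_2 + q1*a_1 = 0, i.e. -45/4 + (45/28)*q1 = 0.
Solving this linear system: q1 = 7.
The numerator is Q*f truncated at degree 1: P0 = a_0 = 9/7; P1 = a_1 + q1*a_0 = 297/28.

The Pade approximant has numerator coefficients [9/7, 297/28]; denominator coefficients [1, 7].


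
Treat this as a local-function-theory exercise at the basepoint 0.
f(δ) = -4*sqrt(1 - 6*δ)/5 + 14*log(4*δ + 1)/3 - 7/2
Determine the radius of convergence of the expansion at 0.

Branch term (14/3)*log(1 - δ/(-1/4)): its argument vanishes at δ = -1/4, a logarithmic branch point, modulus 1/4.
Branch term (-4/5)*sqrt(1 - δ/(1/6)): its argument vanishes at δ = 1/6, a square-root branch point, modulus 1/6.
The radius of convergence is the smallest modulus among the singular points: 1/6.

The radius of convergence is 1/6.


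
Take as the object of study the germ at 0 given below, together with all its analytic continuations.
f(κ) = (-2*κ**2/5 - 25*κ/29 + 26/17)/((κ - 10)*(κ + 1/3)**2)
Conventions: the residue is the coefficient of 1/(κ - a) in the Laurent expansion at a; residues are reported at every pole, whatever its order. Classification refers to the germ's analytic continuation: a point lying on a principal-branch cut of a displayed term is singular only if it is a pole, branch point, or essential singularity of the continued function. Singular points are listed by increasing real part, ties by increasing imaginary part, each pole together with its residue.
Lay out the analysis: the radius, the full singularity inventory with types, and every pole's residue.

Radius of convergence at 0: 1/3.
At -1/3: a pole of order 2; residue 97174/2368865.
At 10: a pole of order 1; residue -208944/473773.

Denominator factor (κ + 1/3)^2: pole of order 2 at -1/3, modulus 1/3.
Denominator factor (κ - 10): pole of order 1 at 10, modulus 10.
The radius of convergence is the smallest modulus among the singular points: 1/3.
At the order-2 pole -1/3 set g(κ) = (κ - (-1/3))^2*f(κ) = (-2*κ**2/5 - 25*κ/29 + 26/17)/(κ - 10).
Order-2 pole: residue = g'(a); g'(-1/3) = 97174/2368865, so the residue is 97174/2368865.
At the order-1 pole 10 set g(κ) = (κ - (10))*f(κ) = (-2*κ**2/5 - 25*κ/29 + 26/17)/(κ + 1/3)**2.
Simple pole: residue = g(a) at a = 10, which is -208944/473773.
List the singular points by increasing real part (a conjugate pair: the negative imaginary part first).


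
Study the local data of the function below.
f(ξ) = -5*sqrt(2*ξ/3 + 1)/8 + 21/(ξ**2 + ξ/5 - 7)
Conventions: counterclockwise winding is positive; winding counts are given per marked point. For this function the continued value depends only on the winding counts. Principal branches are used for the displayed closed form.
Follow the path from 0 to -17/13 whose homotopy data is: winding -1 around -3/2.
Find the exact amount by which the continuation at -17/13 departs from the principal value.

The rational part is single-valued and drops out of the difference; each branch term changes only by its own monodromy.
(-5/8)*sqrt(1 - ξ/(-3/2)): winding -1 is odd, the square root flips sign, contributing -2*(-5/8)*sqrt(1 - (-17/13)/(-3/2)) = -2*(-5/8)*sqrt(5/39) = (5/156)*sqrt(195).
Summing the contributions at ξ = -17/13 gives (5/156)*sqrt(195).

Continued minus principal equals (5/156)*sqrt(195).


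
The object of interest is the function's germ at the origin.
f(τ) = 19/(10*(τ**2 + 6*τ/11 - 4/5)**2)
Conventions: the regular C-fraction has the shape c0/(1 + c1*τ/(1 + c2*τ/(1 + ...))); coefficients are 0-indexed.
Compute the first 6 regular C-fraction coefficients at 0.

Taylor coefficients (expand at 0): a_0 = 95/32, a_1 = 1425/352, a_2 = 179075/15488, a_3 = 3227625/170368, a_4 = 70886625/1874048, a_5 = 5285716875/82458112.
c0 = a_0 = 95/32. Peel one level at a time: if S = 1 + c*τ/S' with S'(0) = 1, then c is the τ-coefficient of S and S' = c*τ/(S - 1).
S_1 = c0/f = 1 + (-15/11)*τ + (-985/484)*τ^2 + ...; c1 = -15/11.
S_2 = c1*τ/(S_1 - 1) = 1 + (-197/132)*τ + (60589/17424)*τ^2 + ...; c2 = -197/132.
S_3 = c2*τ/(S_2 - 1) = 1 + (60589/26004)*τ + (228085/155236)*τ^2 + ...; c3 = 60589/26004.
S_4 = c3*τ/(S_3 - 1) = 1 + (-7526805/11936033)*τ + (-1492283925/3671026921)*τ^2 + ...; c4 = -7526805/11936033.
S_5 = c4*τ/(S_4 - 1) = 1 + (-14724765/22842053)*τ + ...; c5 = -14724765/22842053.

The regular C-fraction coefficients are [95/32, -15/11, -197/132, 60589/26004, -7526805/11936033, -14724765/22842053].


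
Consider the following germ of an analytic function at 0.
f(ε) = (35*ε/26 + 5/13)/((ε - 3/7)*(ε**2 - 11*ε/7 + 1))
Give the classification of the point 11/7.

The point is a regular point.

Denominator factors: ε - 3/7 = 8/7 at ε = 11/7; ε**2 - 11*ε/7 + 1 = 1 at ε = 11/7 — none vanishes.
So the germ continues analytically to 11/7.


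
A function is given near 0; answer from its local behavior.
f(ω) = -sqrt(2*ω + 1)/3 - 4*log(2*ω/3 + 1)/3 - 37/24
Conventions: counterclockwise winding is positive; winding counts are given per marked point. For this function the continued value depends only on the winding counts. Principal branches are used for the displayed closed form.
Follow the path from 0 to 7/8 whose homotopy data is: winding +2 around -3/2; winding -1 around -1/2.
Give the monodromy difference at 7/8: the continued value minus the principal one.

The rational part is single-valued and drops out of the difference; each branch term changes only by its own monodromy.
(-1/3)*sqrt(1 - ω/(-1/2)): winding -1 is odd, the square root flips sign, contributing -2*(-1/3)*sqrt(1 - (7/8)/(-1/2)) = -2*(-1/3)*sqrt(11/4) = (1/3)*sqrt(11).
(-4/3)*log(1 - ω/(-3/2)): each positive loop around -3/2 adds 2*pi*i to the log, so winding +2 contributes (-4/3)*(2)*2*pi*i = -(16/3)*pi*i.
Summing the contributions at ω = 7/8 gives ((1/3)*sqrt(11)) - ((16/3)*pi)*i.

Continued minus principal equals ((1/3)*sqrt(11)) - ((16/3)*pi)*i.


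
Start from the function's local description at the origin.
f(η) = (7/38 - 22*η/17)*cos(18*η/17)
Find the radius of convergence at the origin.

The radius of convergence is infinite.

The factor cos(18*η/17) is entire and contributes no finite singular point.
The polynomial part has no poles.
No finite singular points: the Taylor series at 0 converges everywhere.


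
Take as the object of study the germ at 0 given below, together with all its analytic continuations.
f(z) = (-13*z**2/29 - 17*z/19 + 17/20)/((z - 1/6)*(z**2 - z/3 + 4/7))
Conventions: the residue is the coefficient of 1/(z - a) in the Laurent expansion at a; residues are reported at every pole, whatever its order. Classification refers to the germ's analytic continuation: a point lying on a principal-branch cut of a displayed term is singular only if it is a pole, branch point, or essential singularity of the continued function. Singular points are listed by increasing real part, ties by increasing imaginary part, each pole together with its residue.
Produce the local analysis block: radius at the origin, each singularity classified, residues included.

Denominator factor (z - 1/6): pole of order 1 at 1/6, modulus 1/6.
Denominator factor (z**2 - z/3 + 4/7): discriminant -137/63, complex-conjugate roots (1/6) + ((1/42)*sqrt(959))*i and (1/6) - ((1/42)*sqrt(959))*i; poles of order 1, moduli (2/7)*sqrt(7) and (2/7)*sqrt(7).
The radius of convergence is the smallest modulus among the singular points: 1/6.
The factor z**2 - z/3 + 4/7 splits as (z - a)(z - a') with a = (1/6) - ((1/42)*sqrt(959))*i, a' = (1/6) + ((1/42)*sqrt(959))*i. At the order-1 pole a set g(z) = (z - a)*f(z) = [(-13*z**2/29 - 17*z/19 + 17/20)/(z - 1/6)] / (z - a').
Simple pole: residue = g(a) at a = (1/6) - ((1/42)*sqrt(959))*i, which is (-647141/754870) - ((1726/75487)*sqrt(959))*i.
At the order-1 pole 1/6 set g(z) = (z - (1/6))*f(z) = (-13*z**2/29 - 17*z/19 + 17/20)/(z**2 - z/3 + 4/7).
Simple pole: residue = g(a) at a = 1/6, which is 477946/377435.
The factor z**2 - z/3 + 4/7 splits as (z - a)(z - a') with a = (1/6) + ((1/42)*sqrt(959))*i, a' = (1/6) - ((1/42)*sqrt(959))*i. At the order-1 pole a set g(z) = (z - a)*f(z) = [(-13*z**2/29 - 17*z/19 + 17/20)/(z - 1/6)] / (z - a').
Simple pole: residue = g(a) at a = (1/6) + ((1/42)*sqrt(959))*i, which is (-647141/754870) + ((1726/75487)*sqrt(959))*i.
List the singular points by increasing real part (a conjugate pair: the negative imaginary part first).

Radius of convergence at 0: 1/6.
At (1/6) - ((1/42)*sqrt(959))*i: a pole of order 1; residue (-647141/754870) - ((1726/75487)*sqrt(959))*i.
At 1/6: a pole of order 1; residue 477946/377435.
At (1/6) + ((1/42)*sqrt(959))*i: a pole of order 1; residue (-647141/754870) + ((1726/75487)*sqrt(959))*i.


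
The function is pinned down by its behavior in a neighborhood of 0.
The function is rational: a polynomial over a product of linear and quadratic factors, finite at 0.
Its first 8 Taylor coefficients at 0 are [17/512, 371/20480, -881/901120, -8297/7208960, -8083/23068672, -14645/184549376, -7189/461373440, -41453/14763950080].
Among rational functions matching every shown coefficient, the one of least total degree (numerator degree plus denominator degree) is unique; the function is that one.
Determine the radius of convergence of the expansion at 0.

The radius of convergence is 8.

No rational of total degree below 5 reproduces all 8 coefficients; solving the [2/3] Pade equations on them gives f(v) = (35*v**2/11 - 29*v/10 - 17)/(v - 8)**3, whose expansion matches every shown term.
Denominator factor (v - 8)^3: pole of order 3 at 8, modulus 8.
The radius of convergence is the smallest modulus among the singular points: 8.


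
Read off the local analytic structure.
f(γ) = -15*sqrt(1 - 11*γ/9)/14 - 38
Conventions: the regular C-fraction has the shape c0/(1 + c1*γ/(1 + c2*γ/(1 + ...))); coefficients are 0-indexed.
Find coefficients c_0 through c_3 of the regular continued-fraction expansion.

The regular C-fraction coefficients are [-547/14, 55/3282, -6347/19692, -6017/20772].

Taylor coefficients (expand at 0): a_0 = -547/14, a_1 = 55/84, a_2 = 605/3024, a_3 = 6655/54432.
c0 = a_0 = -547/14. Peel one level at a time: if S = 1 + c*γ/S' with S'(0) = 1, then c is the γ-coefficient of S and S' = c*γ/(S - 1).
S_1 = c0/f = 1 + (55/3282)*γ + (349085/64629144)*γ^2 + ...; c1 = 55/3282.
S_2 = c1*γ/(S_1 - 1) = 1 + (-6347/19692)*γ + (-121/1296)*γ^2 + ...; c2 = -6347/19692.
S_3 = c2*γ/(S_2 - 1) = 1 + (-6017/20772)*γ + ...; c3 = -6017/20772.


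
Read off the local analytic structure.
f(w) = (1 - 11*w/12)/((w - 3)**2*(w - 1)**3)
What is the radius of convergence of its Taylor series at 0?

Denominator factor (w - 1)^3: pole of order 3 at 1, modulus 1.
Denominator factor (w - 3)^2: pole of order 2 at 3, modulus 3.
The radius of convergence is the smallest modulus among the singular points: 1.

The radius of convergence is 1.


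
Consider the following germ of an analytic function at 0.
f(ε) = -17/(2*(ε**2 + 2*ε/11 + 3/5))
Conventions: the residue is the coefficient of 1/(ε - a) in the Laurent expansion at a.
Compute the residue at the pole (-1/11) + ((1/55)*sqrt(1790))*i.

The residue is ((187/1432)*sqrt(1790))*i.

The factor ε**2 + 2*ε/11 + 3/5 splits as (ε - a)(ε - a') with a = (-1/11) + ((1/55)*sqrt(1790))*i, a' = (-1/11) - ((1/55)*sqrt(1790))*i. At the order-1 pole a set g(ε) = (ε - a)*f(ε) = [-17/2] / (ε - a').
Simple pole: residue = g(a) at a = (-1/11) + ((1/55)*sqrt(1790))*i, which is ((187/1432)*sqrt(1790))*i.


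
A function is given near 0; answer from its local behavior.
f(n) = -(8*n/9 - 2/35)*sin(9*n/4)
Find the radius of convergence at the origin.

The factor -sin(9*n/4) is entire and contributes no finite singular point.
The polynomial part has no poles.
No finite singular points: the Taylor series at 0 converges everywhere.

The radius of convergence is infinite.


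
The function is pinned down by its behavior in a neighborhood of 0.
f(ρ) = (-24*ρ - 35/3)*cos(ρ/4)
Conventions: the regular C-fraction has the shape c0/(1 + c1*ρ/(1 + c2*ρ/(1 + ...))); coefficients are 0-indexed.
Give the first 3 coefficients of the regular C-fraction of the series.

Taylor coefficients (expand at 0): a_0 = -35/3, a_1 = -24, a_2 = 35/96.
c0 = a_0 = -35/3. Peel one level at a time: if S = 1 + c*ρ/S' with S'(0) = 1, then c is the ρ-coefficient of S and S' = c*ρ/(S - 1).
S_1 = c0/f = 1 + (-72/35)*ρ + (167113/39200)*ρ^2 + ...; c1 = -72/35.
S_2 = c1*ρ/(S_1 - 1) = 1 + (167113/80640)*ρ + ...; c2 = 167113/80640.

The regular C-fraction coefficients are [-35/3, -72/35, 167113/80640].


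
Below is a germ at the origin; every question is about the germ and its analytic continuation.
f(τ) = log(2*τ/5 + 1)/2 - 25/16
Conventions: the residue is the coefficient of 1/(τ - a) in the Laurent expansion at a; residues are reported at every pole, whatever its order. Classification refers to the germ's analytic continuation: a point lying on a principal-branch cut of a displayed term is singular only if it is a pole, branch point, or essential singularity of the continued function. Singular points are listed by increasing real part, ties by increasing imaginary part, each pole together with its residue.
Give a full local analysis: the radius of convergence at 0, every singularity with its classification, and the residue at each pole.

Branch term (1/2)*log(1 - τ/(-5/2)): its argument vanishes at τ = -5/2, a logarithmic branch point, modulus 5/2.
The radius of convergence is the smallest modulus among the singular points: 5/2.

Radius of convergence at 0: 5/2.
At -5/2: a logarithmic branch point.


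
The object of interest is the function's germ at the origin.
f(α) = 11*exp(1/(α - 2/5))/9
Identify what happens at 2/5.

The exponent 1/(α - (2/5)) has a pole at 2/5, so exp(1/(α - (2/5))) takes every nonzero value near it: an essential singularity (not a pole of any order).

The point is an essential singularity.


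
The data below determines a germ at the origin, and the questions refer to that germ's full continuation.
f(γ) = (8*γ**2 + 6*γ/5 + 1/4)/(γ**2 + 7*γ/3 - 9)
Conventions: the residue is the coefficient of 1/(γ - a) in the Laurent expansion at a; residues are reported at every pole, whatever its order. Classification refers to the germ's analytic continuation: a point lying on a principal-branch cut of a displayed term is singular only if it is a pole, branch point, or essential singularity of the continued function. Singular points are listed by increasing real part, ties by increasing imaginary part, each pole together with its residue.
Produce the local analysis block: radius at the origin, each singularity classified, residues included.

Radius of convergence at 0: -7/6 + (1/6)*sqrt(373).
At -7/6 - (1/6)*sqrt(373): a pole of order 1; residue -131/15 - (16673/22380)*sqrt(373).
At -7/6 + (1/6)*sqrt(373): a pole of order 1; residue -131/15 + (16673/22380)*sqrt(373).

Denominator factor (γ**2 + 7*γ/3 - 9): discriminant 373/9, real irrational roots -7/6 + (1/6)*sqrt(373) and -7/6 - (1/6)*sqrt(373); poles of order 1, moduli -7/6 + (1/6)*sqrt(373) and 7/6 + (1/6)*sqrt(373).
The radius of convergence is the smallest modulus among the singular points: -7/6 + (1/6)*sqrt(373).
The factor γ**2 + 7*γ/3 - 9 splits as (γ - a)(γ - a') with a = -7/6 - (1/6)*sqrt(373), a' = -7/6 + (1/6)*sqrt(373). At the order-1 pole a set g(γ) = (γ - a)*f(γ) = [8*γ**2 + 6*γ/5 + 1/4] / (γ - a').
Simple pole: residue = g(a) at a = -7/6 - (1/6)*sqrt(373), which is -131/15 - (16673/22380)*sqrt(373).
The factor γ**2 + 7*γ/3 - 9 splits as (γ - a)(γ - a') with a = -7/6 + (1/6)*sqrt(373), a' = -7/6 - (1/6)*sqrt(373). At the order-1 pole a set g(γ) = (γ - a)*f(γ) = [8*γ**2 + 6*γ/5 + 1/4] / (γ - a').
Simple pole: residue = g(a) at a = -7/6 + (1/6)*sqrt(373), which is -131/15 + (16673/22380)*sqrt(373).
List the singular points by increasing real part (a conjugate pair: the negative imaginary part first).
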